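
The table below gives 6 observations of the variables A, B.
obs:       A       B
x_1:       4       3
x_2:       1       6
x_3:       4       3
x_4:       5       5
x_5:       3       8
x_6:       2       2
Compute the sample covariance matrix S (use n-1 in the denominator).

Step 1 — column means:
  mean(A) = (4 + 1 + 4 + 5 + 3 + 2) / 6 = 19/6 = 3.1667
  mean(B) = (3 + 6 + 3 + 5 + 8 + 2) / 6 = 27/6 = 4.5

Step 2 — sample covariance S[i,j] = (1/(n-1)) · Σ_k (x_{k,i} - mean_i) · (x_{k,j} - mean_j), with n-1 = 5.
  S[A,A] = ((0.8333)·(0.8333) + (-2.1667)·(-2.1667) + (0.8333)·(0.8333) + (1.8333)·(1.8333) + (-0.1667)·(-0.1667) + (-1.1667)·(-1.1667)) / 5 = 10.8333/5 = 2.1667
  S[A,B] = ((0.8333)·(-1.5) + (-2.1667)·(1.5) + (0.8333)·(-1.5) + (1.8333)·(0.5) + (-0.1667)·(3.5) + (-1.1667)·(-2.5)) / 5 = -2.5/5 = -0.5
  S[B,B] = ((-1.5)·(-1.5) + (1.5)·(1.5) + (-1.5)·(-1.5) + (0.5)·(0.5) + (3.5)·(3.5) + (-2.5)·(-2.5)) / 5 = 25.5/5 = 5.1

S is symmetric (S[j,i] = S[i,j]). Assembling:

S = [[2.1667, -0.5],
 [-0.5, 5.1]]


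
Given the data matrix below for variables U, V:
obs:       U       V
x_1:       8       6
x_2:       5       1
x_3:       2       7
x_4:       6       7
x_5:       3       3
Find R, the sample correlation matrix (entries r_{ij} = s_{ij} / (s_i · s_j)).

Step 1 — column means:
  mean(U) = (8 + 5 + 2 + 6 + 3) / 5 = 24/5 = 4.8
  mean(V) = (6 + 1 + 7 + 7 + 3) / 5 = 24/5 = 4.8

Step 2 — sample variances and covariances s[i,j] = (1/(n-1)) · Σ_k (x_{k,i} - mean_i) · (x_{k,j} - mean_j), with n-1 = 4:
  s[U,U] = ((3.2)·(3.2) + (0.2)·(0.2) + (-2.8)·(-2.8) + (1.2)·(1.2) + (-1.8)·(-1.8)) / 4 = 22.8/4 = 5.7
  s[U,V] = ((3.2)·(1.2) + (0.2)·(-3.8) + (-2.8)·(2.2) + (1.2)·(2.2) + (-1.8)·(-1.8)) / 4 = 2.8/4 = 0.7
  s[V,V] = ((1.2)·(1.2) + (-3.8)·(-3.8) + (2.2)·(2.2) + (2.2)·(2.2) + (-1.8)·(-1.8)) / 4 = 28.8/4 = 7.2
  Sample standard deviations s_i = √(s[i,i]):
  s(U) = √(5.7) = 2.3875
  s(V) = √(7.2) = 2.6833

Step 3 — r_{ij} = s_{ij} / (s_i · s_j):
  r[U,U] = 1 (diagonal).
  r[U,V] = 0.7 / (2.3875 · 2.6833) = 0.7 / 6.4062 = 0.1093
  r[V,V] = 1 (diagonal).

R is symmetric with unit diagonal. Assembling:

R = [[1, 0.1093],
 [0.1093, 1]]


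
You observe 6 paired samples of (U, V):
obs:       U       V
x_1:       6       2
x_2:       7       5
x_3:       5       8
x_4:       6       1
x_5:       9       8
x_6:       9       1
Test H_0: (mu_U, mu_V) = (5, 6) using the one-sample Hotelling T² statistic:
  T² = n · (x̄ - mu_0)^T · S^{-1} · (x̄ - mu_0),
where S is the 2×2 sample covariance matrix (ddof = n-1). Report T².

Step 1 — sample mean vector:
  mean(U) = (6 + 7 + 5 + 6 + 9 + 9) / 6 = 42/6 = 7
  mean(V) = (2 + 5 + 8 + 1 + 8 + 1) / 6 = 25/6 = 4.1667
  x̄ = (7, 4.1667),  deviation x̄ - mu_0 = (7, 4.1667) - (5, 6) = (2, -1.8333).

Step 2 — sample covariance matrix, S[i,j] = (1/(n-1)) · Σ_k (x_{k,i} - mean_i) · (x_{k,j} - mean_j), divisor n-1 = 5:
  S[U,U] = ((-1)·(-1) + (0)·(0) + (-2)·(-2) + (-1)·(-1) + (2)·(2) + (2)·(2)) / 5 = 14/5 = 2.8
  S[U,V] = ((-1)·(-2.1667) + (0)·(0.8333) + (-2)·(3.8333) + (-1)·(-3.1667) + (2)·(3.8333) + (2)·(-3.1667)) / 5 = -1/5 = -0.2
  S[V,V] = ((-2.1667)·(-2.1667) + (0.8333)·(0.8333) + (3.8333)·(3.8333) + (-3.1667)·(-3.1667) + (3.8333)·(3.8333) + (-3.1667)·(-3.1667)) / 5 = 54.8333/5 = 10.9667
  S = [[2.8, -0.2],
 [-0.2, 10.9667]].

Step 3 — invert S. det(S) = 2.8·10.9667 - (-0.2)² = 30.6667.
  S^{-1} = (1/det) · [[d, -b], [-b, a]] = [[0.3576, 0.0065],
 [0.0065, 0.0913]].

Step 4 — quadratic form (x̄ - mu_0)^T · S^{-1} · (x̄ - mu_0):
  S^{-1} · (x̄ - mu_0) = (0.7033, -0.1543),
  (x̄ - mu_0)^T · [...] = (2)·(0.7033) + (-1.8333)·(-0.1543) = 1.6895.

Step 5 — scale by n: T² = 6 · 1.6895 = 10.137.

T² ≈ 10.137


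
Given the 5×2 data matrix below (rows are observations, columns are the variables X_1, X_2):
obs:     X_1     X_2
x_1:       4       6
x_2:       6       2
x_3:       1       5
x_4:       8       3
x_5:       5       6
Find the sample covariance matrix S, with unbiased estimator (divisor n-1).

Step 1 — column means:
  mean(X_1) = (4 + 6 + 1 + 8 + 5) / 5 = 24/5 = 4.8
  mean(X_2) = (6 + 2 + 5 + 3 + 6) / 5 = 22/5 = 4.4

Step 2 — sample covariance S[i,j] = (1/(n-1)) · Σ_k (x_{k,i} - mean_i) · (x_{k,j} - mean_j), with n-1 = 4.
  S[X_1,X_1] = ((-0.8)·(-0.8) + (1.2)·(1.2) + (-3.8)·(-3.8) + (3.2)·(3.2) + (0.2)·(0.2)) / 4 = 26.8/4 = 6.7
  S[X_1,X_2] = ((-0.8)·(1.6) + (1.2)·(-2.4) + (-3.8)·(0.6) + (3.2)·(-1.4) + (0.2)·(1.6)) / 4 = -10.6/4 = -2.65
  S[X_2,X_2] = ((1.6)·(1.6) + (-2.4)·(-2.4) + (0.6)·(0.6) + (-1.4)·(-1.4) + (1.6)·(1.6)) / 4 = 13.2/4 = 3.3

S is symmetric (S[j,i] = S[i,j]). Assembling:

S = [[6.7, -2.65],
 [-2.65, 3.3]]


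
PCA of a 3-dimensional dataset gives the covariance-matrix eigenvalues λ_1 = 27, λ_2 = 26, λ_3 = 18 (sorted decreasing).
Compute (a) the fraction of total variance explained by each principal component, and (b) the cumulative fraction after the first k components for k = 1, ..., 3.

Step 1 — total variance = trace(Sigma) = Σ λ_i = 27 + 26 + 18 = 71.

Step 2 — fraction explained by component i = λ_i / Σ λ:
  PC1: 27/71 = 0.3803
  PC2: 26/71 = 0.3662
  PC3: 18/71 = 0.2535

Step 3 — cumulative fraction after k components = (λ_1 + ... + λ_k) / Σ λ:
  k = 1: 27/71 = 0.3803
  k = 2: (27 + 26)/71 = 53/71 = 0.7465
  k = 3: (27 + 26 + 18)/71 = 71/71 = 1

Summary (fraction, with percent):

explained: PC1 0.3803 (38.03%), PC2 0.3662 (36.62%), PC3 0.2535 (25.35%);  cumulative: 0.3803, 0.7465, 1


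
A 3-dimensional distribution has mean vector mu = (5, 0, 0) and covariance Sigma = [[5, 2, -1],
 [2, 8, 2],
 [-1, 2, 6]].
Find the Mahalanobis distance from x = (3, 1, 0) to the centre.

Step 1 — centre the observation: (x - mu) = (-2, 1, 0).

Step 2 — invert Sigma (cofactor / det for 3×3, or solve directly):
  Sigma^{-1} = [[0.2444, -0.0778, 0.0667],
 [-0.0778, 0.1611, -0.0667],
 [0.0667, -0.0667, 0.2]].

Step 3 — form the quadratic (x - mu)^T · Sigma^{-1} · (x - mu):
  Sigma^{-1} · (x - mu) = (-0.5667, 0.3167, -0.2).
  (x - mu)^T · [Sigma^{-1} · (x - mu)] = (-2)·(-0.5667) + (1)·(0.3167) + (0)·(-0.2) = 1.45.

Step 4 — take square root: d = √(1.45) ≈ 1.2042.

d(x, mu) = √(1.45) ≈ 1.2042


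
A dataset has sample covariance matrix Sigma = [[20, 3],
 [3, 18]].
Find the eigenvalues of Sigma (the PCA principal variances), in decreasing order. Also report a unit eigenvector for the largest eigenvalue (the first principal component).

Step 1 — characteristic polynomial of 2×2 Sigma:
  det(Sigma - λI) = λ² - trace · λ + det = 0.
  trace = 20 + 18 = 38, det = 20·18 - (3)² = 351.
Step 2 — discriminant:
  Δ = trace² - 4·det = 1444 - 1404 = 40.
Step 3 — eigenvalues:
  λ = (trace ± √Δ)/2 = (38 ± 6.3246)/2,
  λ_1 = 22.1623,  λ_2 = 15.8377.

Step 4 — unit eigenvector for λ_1: solve (Sigma - λ_1 I)v = 0. First row:
  (20 - 22.1623)·v_x + (3)·v_y = 0, i.e. (-2.1623)·v_x + (3)·v_y = 0,
  so v ∝ (b, λ_1 - a) = (3, 2.1623) = u.
  ||u|| = √((3)² + (2.1623)²) = √(13.6754) ≈ 3.698,
  v_1 = u/||u|| ≈ (0.8112, 0.5847) (||v_1|| = 1).

λ_1 = 22.1623,  λ_2 = 15.8377;  v_1 ≈ (0.8112, 0.5847)


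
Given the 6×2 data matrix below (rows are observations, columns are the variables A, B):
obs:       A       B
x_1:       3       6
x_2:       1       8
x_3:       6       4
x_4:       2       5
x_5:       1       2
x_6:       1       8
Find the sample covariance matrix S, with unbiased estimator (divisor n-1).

Step 1 — column means:
  mean(A) = (3 + 1 + 6 + 2 + 1 + 1) / 6 = 14/6 = 2.3333
  mean(B) = (6 + 8 + 4 + 5 + 2 + 8) / 6 = 33/6 = 5.5

Step 2 — sample covariance S[i,j] = (1/(n-1)) · Σ_k (x_{k,i} - mean_i) · (x_{k,j} - mean_j), with n-1 = 5.
  S[A,A] = ((0.6667)·(0.6667) + (-1.3333)·(-1.3333) + (3.6667)·(3.6667) + (-0.3333)·(-0.3333) + (-1.3333)·(-1.3333) + (-1.3333)·(-1.3333)) / 5 = 19.3333/5 = 3.8667
  S[A,B] = ((0.6667)·(0.5) + (-1.3333)·(2.5) + (3.6667)·(-1.5) + (-0.3333)·(-0.5) + (-1.3333)·(-3.5) + (-1.3333)·(2.5)) / 5 = -7/5 = -1.4
  S[B,B] = ((0.5)·(0.5) + (2.5)·(2.5) + (-1.5)·(-1.5) + (-0.5)·(-0.5) + (-3.5)·(-3.5) + (2.5)·(2.5)) / 5 = 27.5/5 = 5.5

S is symmetric (S[j,i] = S[i,j]). Assembling:

S = [[3.8667, -1.4],
 [-1.4, 5.5]]


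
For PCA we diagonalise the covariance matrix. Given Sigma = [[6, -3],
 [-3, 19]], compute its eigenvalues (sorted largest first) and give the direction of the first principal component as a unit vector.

Step 1 — characteristic polynomial of 2×2 Sigma:
  det(Sigma - λI) = λ² - trace · λ + det = 0.
  trace = 6 + 19 = 25, det = 6·19 - (-3)² = 105.
Step 2 — discriminant:
  Δ = trace² - 4·det = 625 - 420 = 205.
Step 3 — eigenvalues:
  λ = (trace ± √Δ)/2 = (25 ± 14.3178)/2,
  λ_1 = 19.6589,  λ_2 = 5.3411.

Step 4 — unit eigenvector for λ_1: solve (Sigma - λ_1 I)v = 0. First row:
  (6 - 19.6589)·v_x + (-3)·v_y = 0, i.e. (-13.6589)·v_x + (-3)·v_y = 0,
  so v ∝ (b, λ_1 - a) = (-3, 13.6589); multiply by -1 so the first entry is positive: u = (3, -13.6589).
  ||u|| = √((3)² + (-13.6589)²) = √(195.5658) ≈ 13.9845,
  v_1 = u/||u|| ≈ (0.2145, -0.9767) (||v_1|| = 1).

λ_1 = 19.6589,  λ_2 = 5.3411;  v_1 ≈ (0.2145, -0.9767)


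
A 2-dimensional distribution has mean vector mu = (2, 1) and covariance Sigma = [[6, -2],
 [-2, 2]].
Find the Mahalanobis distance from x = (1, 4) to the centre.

Step 1 — centre the observation: (x - mu) = (-1, 3).

Step 2 — invert Sigma. det(Sigma) = 6·2 - (-2)² = 8.
  Sigma^{-1} = (1/det) · [[d, -b], [-b, a]] = [[0.25, 0.25],
 [0.25, 0.75]].

Step 3 — form the quadratic (x - mu)^T · Sigma^{-1} · (x - mu):
  Sigma^{-1} · (x - mu) = (0.5, 2).
  (x - mu)^T · [Sigma^{-1} · (x - mu)] = (-1)·(0.5) + (3)·(2) = 5.5.

Step 4 — take square root: d = √(5.5) ≈ 2.3452.

d(x, mu) = √(5.5) ≈ 2.3452


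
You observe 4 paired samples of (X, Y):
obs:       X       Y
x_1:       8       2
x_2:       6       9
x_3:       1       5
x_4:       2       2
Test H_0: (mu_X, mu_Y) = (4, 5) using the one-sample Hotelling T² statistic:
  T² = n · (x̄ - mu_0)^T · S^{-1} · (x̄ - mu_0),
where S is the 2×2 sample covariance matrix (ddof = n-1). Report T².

Step 1 — sample mean vector:
  mean(X) = (8 + 6 + 1 + 2) / 4 = 17/4 = 4.25
  mean(Y) = (2 + 9 + 5 + 2) / 4 = 18/4 = 4.5
  x̄ = (4.25, 4.5),  deviation x̄ - mu_0 = (4.25, 4.5) - (4, 5) = (0.25, -0.5).

Step 2 — sample covariance matrix, S[i,j] = (1/(n-1)) · Σ_k (x_{k,i} - mean_i) · (x_{k,j} - mean_j), divisor n-1 = 3:
  S[X,X] = ((3.75)·(3.75) + (1.75)·(1.75) + (-3.25)·(-3.25) + (-2.25)·(-2.25)) / 3 = 32.75/3 = 10.9167
  S[X,Y] = ((3.75)·(-2.5) + (1.75)·(4.5) + (-3.25)·(0.5) + (-2.25)·(-2.5)) / 3 = 2.5/3 = 0.8333
  S[Y,Y] = ((-2.5)·(-2.5) + (4.5)·(4.5) + (0.5)·(0.5) + (-2.5)·(-2.5)) / 3 = 33/3 = 11
  S = [[10.9167, 0.8333],
 [0.8333, 11]].

Step 3 — invert S. det(S) = 10.9167·11 - (0.8333)² = 119.3889.
  S^{-1} = (1/det) · [[d, -b], [-b, a]] = [[0.0921, -0.007],
 [-0.007, 0.0914]].

Step 4 — quadratic form (x̄ - mu_0)^T · S^{-1} · (x̄ - mu_0):
  S^{-1} · (x̄ - mu_0) = (0.0265, -0.0475),
  (x̄ - mu_0)^T · [...] = (0.25)·(0.0265) + (-0.5)·(-0.0475) = 0.0304.

Step 5 — scale by n: T² = 4 · 0.0304 = 0.1215.

T² ≈ 0.1215


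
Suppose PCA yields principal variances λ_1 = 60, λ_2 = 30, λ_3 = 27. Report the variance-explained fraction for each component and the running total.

Step 1 — total variance = trace(Sigma) = Σ λ_i = 60 + 30 + 27 = 117.

Step 2 — fraction explained by component i = λ_i / Σ λ:
  PC1: 60/117 = 0.5128
  PC2: 30/117 = 0.2564
  PC3: 27/117 = 0.2308

Step 3 — cumulative fraction after k components = (λ_1 + ... + λ_k) / Σ λ:
  k = 1: 60/117 = 0.5128
  k = 2: (60 + 30)/117 = 90/117 = 0.7692
  k = 3: (60 + 30 + 27)/117 = 117/117 = 1

Summary (fraction, with percent):

explained: PC1 0.5128 (51.28%), PC2 0.2564 (25.64%), PC3 0.2308 (23.08%);  cumulative: 0.5128, 0.7692, 1


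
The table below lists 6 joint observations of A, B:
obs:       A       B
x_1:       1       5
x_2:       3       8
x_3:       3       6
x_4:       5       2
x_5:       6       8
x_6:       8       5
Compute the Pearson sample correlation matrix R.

Step 1 — column means:
  mean(A) = (1 + 3 + 3 + 5 + 6 + 8) / 6 = 26/6 = 4.3333
  mean(B) = (5 + 8 + 6 + 2 + 8 + 5) / 6 = 34/6 = 5.6667

Step 2 — sample variances and covariances s[i,j] = (1/(n-1)) · Σ_k (x_{k,i} - mean_i) · (x_{k,j} - mean_j), with n-1 = 5:
  s[A,A] = ((-3.3333)·(-3.3333) + (-1.3333)·(-1.3333) + (-1.3333)·(-1.3333) + (0.6667)·(0.6667) + (1.6667)·(1.6667) + (3.6667)·(3.6667)) / 5 = 31.3333/5 = 6.2667
  s[A,B] = ((-3.3333)·(-0.6667) + (-1.3333)·(2.3333) + (-1.3333)·(0.3333) + (0.6667)·(-3.6667) + (1.6667)·(2.3333) + (3.6667)·(-0.6667)) / 5 = -2.3333/5 = -0.4667
  s[B,B] = ((-0.6667)·(-0.6667) + (2.3333)·(2.3333) + (0.3333)·(0.3333) + (-3.6667)·(-3.6667) + (2.3333)·(2.3333) + (-0.6667)·(-0.6667)) / 5 = 25.3333/5 = 5.0667
  Sample standard deviations s_i = √(s[i,i]):
  s(A) = √(6.2667) = 2.5033
  s(B) = √(5.0667) = 2.2509

Step 3 — r_{ij} = s_{ij} / (s_i · s_j):
  r[A,A] = 1 (diagonal).
  r[A,B] = -0.4667 / (2.5033 · 2.2509) = -0.4667 / 5.6348 = -0.0828
  r[B,B] = 1 (diagonal).

R is symmetric with unit diagonal. Assembling:

R = [[1, -0.0828],
 [-0.0828, 1]]


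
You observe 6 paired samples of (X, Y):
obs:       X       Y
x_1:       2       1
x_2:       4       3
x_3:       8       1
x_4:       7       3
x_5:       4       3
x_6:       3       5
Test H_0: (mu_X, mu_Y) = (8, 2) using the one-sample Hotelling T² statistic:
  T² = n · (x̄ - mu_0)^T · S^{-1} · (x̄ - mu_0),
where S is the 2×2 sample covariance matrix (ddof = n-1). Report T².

Step 1 — sample mean vector:
  mean(X) = (2 + 4 + 8 + 7 + 4 + 3) / 6 = 28/6 = 4.6667
  mean(Y) = (1 + 3 + 1 + 3 + 3 + 5) / 6 = 16/6 = 2.6667
  x̄ = (4.6667, 2.6667),  deviation x̄ - mu_0 = (4.6667, 2.6667) - (8, 2) = (-3.3333, 0.6667).

Step 2 — sample covariance matrix, S[i,j] = (1/(n-1)) · Σ_k (x_{k,i} - mean_i) · (x_{k,j} - mean_j), divisor n-1 = 5:
  S[X,X] = ((-2.6667)·(-2.6667) + (-0.6667)·(-0.6667) + (3.3333)·(3.3333) + (2.3333)·(2.3333) + (-0.6667)·(-0.6667) + (-1.6667)·(-1.6667)) / 5 = 27.3333/5 = 5.4667
  S[X,Y] = ((-2.6667)·(-1.6667) + (-0.6667)·(0.3333) + (3.3333)·(-1.6667) + (2.3333)·(0.3333) + (-0.6667)·(0.3333) + (-1.6667)·(2.3333)) / 5 = -4.6667/5 = -0.9333
  S[Y,Y] = ((-1.6667)·(-1.6667) + (0.3333)·(0.3333) + (-1.6667)·(-1.6667) + (0.3333)·(0.3333) + (0.3333)·(0.3333) + (2.3333)·(2.3333)) / 5 = 11.3333/5 = 2.2667
  S = [[5.4667, -0.9333],
 [-0.9333, 2.2667]].

Step 3 — invert S. det(S) = 5.4667·2.2667 - (-0.9333)² = 11.52.
  S^{-1} = (1/det) · [[d, -b], [-b, a]] = [[0.1968, 0.081],
 [0.081, 0.4745]].

Step 4 — quadratic form (x̄ - mu_0)^T · S^{-1} · (x̄ - mu_0):
  S^{-1} · (x̄ - mu_0) = (-0.6019, 0.0463),
  (x̄ - mu_0)^T · [...] = (-3.3333)·(-0.6019) + (0.6667)·(0.0463) = 2.037.

Step 5 — scale by n: T² = 6 · 2.037 = 12.2222.

T² ≈ 12.2222


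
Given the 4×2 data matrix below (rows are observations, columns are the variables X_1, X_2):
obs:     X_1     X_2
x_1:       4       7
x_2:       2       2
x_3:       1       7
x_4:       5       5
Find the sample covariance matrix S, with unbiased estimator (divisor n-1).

Step 1 — column means:
  mean(X_1) = (4 + 2 + 1 + 5) / 4 = 12/4 = 3
  mean(X_2) = (7 + 2 + 7 + 5) / 4 = 21/4 = 5.25

Step 2 — sample covariance S[i,j] = (1/(n-1)) · Σ_k (x_{k,i} - mean_i) · (x_{k,j} - mean_j), with n-1 = 3.
  S[X_1,X_1] = ((1)·(1) + (-1)·(-1) + (-2)·(-2) + (2)·(2)) / 3 = 10/3 = 3.3333
  S[X_1,X_2] = ((1)·(1.75) + (-1)·(-3.25) + (-2)·(1.75) + (2)·(-0.25)) / 3 = 1/3 = 0.3333
  S[X_2,X_2] = ((1.75)·(1.75) + (-3.25)·(-3.25) + (1.75)·(1.75) + (-0.25)·(-0.25)) / 3 = 16.75/3 = 5.5833

S is symmetric (S[j,i] = S[i,j]). Assembling:

S = [[3.3333, 0.3333],
 [0.3333, 5.5833]]


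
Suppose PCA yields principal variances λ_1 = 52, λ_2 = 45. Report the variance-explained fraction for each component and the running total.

Step 1 — total variance = trace(Sigma) = Σ λ_i = 52 + 45 = 97.

Step 2 — fraction explained by component i = λ_i / Σ λ:
  PC1: 52/97 = 0.5361
  PC2: 45/97 = 0.4639

Step 3 — cumulative fraction after k components = (λ_1 + ... + λ_k) / Σ λ:
  k = 1: 52/97 = 0.5361
  k = 2: (52 + 45)/97 = 97/97 = 1

Summary (fraction, with percent):

explained: PC1 0.5361 (53.61%), PC2 0.4639 (46.39%);  cumulative: 0.5361, 1


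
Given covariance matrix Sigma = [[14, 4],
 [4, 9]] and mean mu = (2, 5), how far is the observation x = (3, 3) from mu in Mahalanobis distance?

Step 1 — centre the observation: (x - mu) = (1, -2).

Step 2 — invert Sigma. det(Sigma) = 14·9 - (4)² = 110.
  Sigma^{-1} = (1/det) · [[d, -b], [-b, a]] = [[0.0818, -0.0364],
 [-0.0364, 0.1273]].

Step 3 — form the quadratic (x - mu)^T · Sigma^{-1} · (x - mu):
  Sigma^{-1} · (x - mu) = (0.1545, -0.2909).
  (x - mu)^T · [Sigma^{-1} · (x - mu)] = (1)·(0.1545) + (-2)·(-0.2909) = 0.7364.

Step 4 — take square root: d = √(0.7364) ≈ 0.8581.

d(x, mu) = √(0.7364) ≈ 0.8581


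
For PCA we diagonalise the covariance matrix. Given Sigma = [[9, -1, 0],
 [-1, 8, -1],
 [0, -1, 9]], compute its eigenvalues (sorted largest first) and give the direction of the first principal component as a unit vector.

Step 1 — characteristic polynomial p(λ) = det(λI - Sigma) = λ³ - tr·λ² + c_1·λ - det, where tr = trace, c_1 = sum of the principal 2×2 minors, det = det(Sigma):
  tr = 9 + 8 + 9 = 26,
  c_1 = (9·8 - (-1)²) + (9·9 - (0)²) + (8·9 - (-1)²) = 71 + 81 + 71 = 223,
  det = 9·(8·9 - (-1)²) - (-1)·((-1)·9 - (-1)·(0)) + (0)·((-1)·(-1) - 8·(0)) = 9·(71) - (-1)·(-9) + (0)·(1) = 630.
  So p(λ) = λ³ - 26λ² + 223λ - 630.
Step 2 — look for an integer root (rational root theorem: any rational root is an integer divisor of 630). Testing λ = 7:
  p(7) = 343 - 1274 + 1561 - 630 = 0  ✓
  Dividing out (λ - 7): p(λ) = (λ - 7)(λ² - 19λ + 90).
Step 3 — remaining eigenvalues from the quadratic λ² - 19λ + 90 = 0:
  Δ = 19² - 4·90 = 361 - 360 = 1,  λ = (19 ± √1)/2 = (19 ± 1)/2 = 10 or 9.
  Sorted: λ_1 = 10,  λ_2 = 9,  λ_3 = 7  (check: sum = 26 = tr ✓).

Step 4 — unit eigenvector for λ_1 = 10: v spans the null space of (Sigma - λ_1 I), whose rows are
  r_1 = (-1, -1, 0),  r_2 = (-1, -2, -1),  r_3 = (0, -1, -1).
  v is orthogonal to every row, so take v ∝ r_1 × r_2 = ((-1)·(-1) - (0)·(-2), (0)·(-1) - (-1)·(-1), (-1)·(-2) - (-1)·(-1)) = (1, -1, 1).
  Let u = (1, -1, 1).
  ||u|| = √((1)² + (-1)² + (1)²) = √(3) ≈ 1.7321,  v_1 = u/||u|| ≈ (0.5774, -0.5774, 0.5774) (||v_1|| = 1).

λ_1 = 10,  λ_2 = 9,  λ_3 = 7;  v_1 ≈ (0.5774, -0.5774, 0.5774)


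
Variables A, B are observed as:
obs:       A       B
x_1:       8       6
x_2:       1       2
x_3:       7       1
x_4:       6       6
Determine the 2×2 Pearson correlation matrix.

Step 1 — column means:
  mean(A) = (8 + 1 + 7 + 6) / 4 = 22/4 = 5.5
  mean(B) = (6 + 2 + 1 + 6) / 4 = 15/4 = 3.75

Step 2 — sample variances and covariances s[i,j] = (1/(n-1)) · Σ_k (x_{k,i} - mean_i) · (x_{k,j} - mean_j), with n-1 = 3:
  s[A,A] = ((2.5)·(2.5) + (-4.5)·(-4.5) + (1.5)·(1.5) + (0.5)·(0.5)) / 3 = 29/3 = 9.6667
  s[A,B] = ((2.5)·(2.25) + (-4.5)·(-1.75) + (1.5)·(-2.75) + (0.5)·(2.25)) / 3 = 10.5/3 = 3.5
  s[B,B] = ((2.25)·(2.25) + (-1.75)·(-1.75) + (-2.75)·(-2.75) + (2.25)·(2.25)) / 3 = 20.75/3 = 6.9167
  Sample standard deviations s_i = √(s[i,i]):
  s(A) = √(9.6667) = 3.1091
  s(B) = √(6.9167) = 2.63

Step 3 — r_{ij} = s_{ij} / (s_i · s_j):
  r[A,A] = 1 (diagonal).
  r[A,B] = 3.5 / (3.1091 · 2.63) = 3.5 / 8.1769 = 0.428
  r[B,B] = 1 (diagonal).

R is symmetric with unit diagonal. Assembling:

R = [[1, 0.428],
 [0.428, 1]]


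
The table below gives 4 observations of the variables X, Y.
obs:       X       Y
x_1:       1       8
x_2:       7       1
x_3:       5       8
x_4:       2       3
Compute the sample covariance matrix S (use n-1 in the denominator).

Step 1 — column means:
  mean(X) = (1 + 7 + 5 + 2) / 4 = 15/4 = 3.75
  mean(Y) = (8 + 1 + 8 + 3) / 4 = 20/4 = 5

Step 2 — sample covariance S[i,j] = (1/(n-1)) · Σ_k (x_{k,i} - mean_i) · (x_{k,j} - mean_j), with n-1 = 3.
  S[X,X] = ((-2.75)·(-2.75) + (3.25)·(3.25) + (1.25)·(1.25) + (-1.75)·(-1.75)) / 3 = 22.75/3 = 7.5833
  S[X,Y] = ((-2.75)·(3) + (3.25)·(-4) + (1.25)·(3) + (-1.75)·(-2)) / 3 = -14/3 = -4.6667
  S[Y,Y] = ((3)·(3) + (-4)·(-4) + (3)·(3) + (-2)·(-2)) / 3 = 38/3 = 12.6667

S is symmetric (S[j,i] = S[i,j]). Assembling:

S = [[7.5833, -4.6667],
 [-4.6667, 12.6667]]


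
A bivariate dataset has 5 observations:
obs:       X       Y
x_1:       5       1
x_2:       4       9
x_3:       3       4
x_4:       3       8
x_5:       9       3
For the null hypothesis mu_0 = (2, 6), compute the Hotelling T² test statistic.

Step 1 — sample mean vector:
  mean(X) = (5 + 4 + 3 + 3 + 9) / 5 = 24/5 = 4.8
  mean(Y) = (1 + 9 + 4 + 8 + 3) / 5 = 25/5 = 5
  x̄ = (4.8, 5),  deviation x̄ - mu_0 = (4.8, 5) - (2, 6) = (2.8, -1).

Step 2 — sample covariance matrix, S[i,j] = (1/(n-1)) · Σ_k (x_{k,i} - mean_i) · (x_{k,j} - mean_j), divisor n-1 = 4:
  S[X,X] = ((0.2)·(0.2) + (-0.8)·(-0.8) + (-1.8)·(-1.8) + (-1.8)·(-1.8) + (4.2)·(4.2)) / 4 = 24.8/4 = 6.2
  S[X,Y] = ((0.2)·(-4) + (-0.8)·(4) + (-1.8)·(-1) + (-1.8)·(3) + (4.2)·(-2)) / 4 = -16/4 = -4
  S[Y,Y] = ((-4)·(-4) + (4)·(4) + (-1)·(-1) + (3)·(3) + (-2)·(-2)) / 4 = 46/4 = 11.5
  S = [[6.2, -4],
 [-4, 11.5]].

Step 3 — invert S. det(S) = 6.2·11.5 - (-4)² = 55.3.
  S^{-1} = (1/det) · [[d, -b], [-b, a]] = [[0.208, 0.0723],
 [0.0723, 0.1121]].

Step 4 — quadratic form (x̄ - mu_0)^T · S^{-1} · (x̄ - mu_0):
  S^{-1} · (x̄ - mu_0) = (0.5099, 0.0904),
  (x̄ - mu_0)^T · [...] = (2.8)·(0.5099) + (-1)·(0.0904) = 1.3374.

Step 5 — scale by n: T² = 5 · 1.3374 = 6.6872.

T² ≈ 6.6872


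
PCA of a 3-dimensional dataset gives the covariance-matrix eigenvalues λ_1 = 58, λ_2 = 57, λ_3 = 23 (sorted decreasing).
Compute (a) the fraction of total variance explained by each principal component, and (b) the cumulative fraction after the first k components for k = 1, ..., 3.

Step 1 — total variance = trace(Sigma) = Σ λ_i = 58 + 57 + 23 = 138.

Step 2 — fraction explained by component i = λ_i / Σ λ:
  PC1: 58/138 = 0.4203
  PC2: 57/138 = 0.413
  PC3: 23/138 = 0.1667

Step 3 — cumulative fraction after k components = (λ_1 + ... + λ_k) / Σ λ:
  k = 1: 58/138 = 0.4203
  k = 2: (58 + 57)/138 = 115/138 = 0.8333
  k = 3: (58 + 57 + 23)/138 = 138/138 = 1

Summary (fraction, with percent):

explained: PC1 0.4203 (42.03%), PC2 0.413 (41.3%), PC3 0.1667 (16.67%);  cumulative: 0.4203, 0.8333, 1


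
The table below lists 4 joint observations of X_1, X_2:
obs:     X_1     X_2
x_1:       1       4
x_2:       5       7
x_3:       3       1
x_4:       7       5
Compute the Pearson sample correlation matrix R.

Step 1 — column means:
  mean(X_1) = (1 + 5 + 3 + 7) / 4 = 16/4 = 4
  mean(X_2) = (4 + 7 + 1 + 5) / 4 = 17/4 = 4.25

Step 2 — sample variances and covariances s[i,j] = (1/(n-1)) · Σ_k (x_{k,i} - mean_i) · (x_{k,j} - mean_j), with n-1 = 3:
  s[X_1,X_1] = ((-3)·(-3) + (1)·(1) + (-1)·(-1) + (3)·(3)) / 3 = 20/3 = 6.6667
  s[X_1,X_2] = ((-3)·(-0.25) + (1)·(2.75) + (-1)·(-3.25) + (3)·(0.75)) / 3 = 9/3 = 3
  s[X_2,X_2] = ((-0.25)·(-0.25) + (2.75)·(2.75) + (-3.25)·(-3.25) + (0.75)·(0.75)) / 3 = 18.75/3 = 6.25
  Sample standard deviations s_i = √(s[i,i]):
  s(X_1) = √(6.6667) = 2.582
  s(X_2) = √(6.25) = 2.5

Step 3 — r_{ij} = s_{ij} / (s_i · s_j):
  r[X_1,X_1] = 1 (diagonal).
  r[X_1,X_2] = 3 / (2.582 · 2.5) = 3 / 6.455 = 0.4648
  r[X_2,X_2] = 1 (diagonal).

R is symmetric with unit diagonal. Assembling:

R = [[1, 0.4648],
 [0.4648, 1]]


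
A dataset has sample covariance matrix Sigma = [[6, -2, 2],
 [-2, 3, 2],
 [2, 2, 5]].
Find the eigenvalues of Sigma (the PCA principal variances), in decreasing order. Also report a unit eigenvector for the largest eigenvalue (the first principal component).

Step 1 — characteristic polynomial p(λ) = det(λI - Sigma) = λ³ - tr·λ² + c_1·λ - det, where tr = trace, c_1 = sum of the principal 2×2 minors, det = det(Sigma):
  tr = 6 + 3 + 5 = 14,
  c_1 = (6·3 - (-2)²) + (6·5 - (2)²) + (3·5 - (2)²) = 14 + 26 + 11 = 51,
  det = 6·(3·5 - (2)²) - (-2)·((-2)·5 - (2)·(2)) + (2)·((-2)·(2) - 3·(2)) = 6·(11) - (-2)·(-14) + (2)·(-10) = 18.
  So p(λ) = λ³ - 14λ² + 51λ - 18.
Step 2 — look for an integer root (rational root theorem: any rational root is an integer divisor of 18). Testing λ = 6:
  p(6) = 216 - 504 + 306 - 18 = 0  ✓
  Dividing out (λ - 6): p(λ) = (λ - 6)(λ² - 8λ + 3).
Step 3 — remaining eigenvalues from the quadratic λ² - 8λ + 3 = 0:
  Δ = 8² - 4·3 = 64 - 12 = 52,  λ = (8 ± √52)/2 = (8 ± 7.2111)/2 ≈ 7.6056 or 0.3944.
  Sorted: λ_1 = 7.6056,  λ_2 = 6,  λ_3 = 0.3944  (check: sum = 14 = tr ✓).

Step 4 — unit eigenvector for λ_1 ≈ 7.6056: v spans the null space of (Sigma - λ_1 I), whose rows are
  r_1 = (-1.6056, -2, 2),  r_2 = (-2, -4.6056, 2),  r_3 = (2, 2, -2.6056).
  v is orthogonal to every row, so take v ∝ r_1 × r_2 = ((-2)·(2) - (2)·(-4.6056), (2)·(-2) - (-1.6056)·(2), (-1.6056)·(-4.6056) - (-2)·(-2)) ≈ (5.2111, -0.7889, 3.3944).
  Let u = (5.2111, -0.7889, 3.3944).
  ||u|| = √((5.2111)² + (-0.7889)² + (3.3944)²) = √(39.3002) ≈ 6.269,  v_1 = u/||u|| ≈ (0.8313, -0.1258, 0.5415) (||v_1|| = 1).

λ_1 = 7.6056,  λ_2 = 6,  λ_3 = 0.3944;  v_1 ≈ (0.8313, -0.1258, 0.5415)


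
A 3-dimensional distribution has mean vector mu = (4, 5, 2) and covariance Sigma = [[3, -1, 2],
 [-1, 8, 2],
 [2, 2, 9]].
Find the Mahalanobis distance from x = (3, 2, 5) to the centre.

Step 1 — centre the observation: (x - mu) = (-1, -3, 3).

Step 2 — invert Sigma (cofactor / det for 3×3, or solve directly):
  Sigma^{-1} = [[0.4387, 0.0839, -0.1161],
 [0.0839, 0.1484, -0.0516],
 [-0.1161, -0.0516, 0.1484]].

Step 3 — form the quadratic (x - mu)^T · Sigma^{-1} · (x - mu):
  Sigma^{-1} · (x - mu) = (-1.0387, -0.6839, 0.7161).
  (x - mu)^T · [Sigma^{-1} · (x - mu)] = (-1)·(-1.0387) + (-3)·(-0.6839) + (3)·(0.7161) = 5.2387.

Step 4 — take square root: d = √(5.2387) ≈ 2.2888.

d(x, mu) = √(5.2387) ≈ 2.2888


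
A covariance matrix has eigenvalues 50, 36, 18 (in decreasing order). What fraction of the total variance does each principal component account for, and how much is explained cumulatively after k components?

Step 1 — total variance = trace(Sigma) = Σ λ_i = 50 + 36 + 18 = 104.

Step 2 — fraction explained by component i = λ_i / Σ λ:
  PC1: 50/104 = 0.4808
  PC2: 36/104 = 0.3462
  PC3: 18/104 = 0.1731

Step 3 — cumulative fraction after k components = (λ_1 + ... + λ_k) / Σ λ:
  k = 1: 50/104 = 0.4808
  k = 2: (50 + 36)/104 = 86/104 = 0.8269
  k = 3: (50 + 36 + 18)/104 = 104/104 = 1

Summary (fraction, with percent):

explained: PC1 0.4808 (48.08%), PC2 0.3462 (34.62%), PC3 0.1731 (17.31%);  cumulative: 0.4808, 0.8269, 1


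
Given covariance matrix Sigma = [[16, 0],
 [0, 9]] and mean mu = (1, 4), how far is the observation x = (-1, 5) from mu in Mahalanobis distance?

Step 1 — centre the observation: (x - mu) = (-2, 1).

Step 2 — invert Sigma. det(Sigma) = 16·9 - (0)² = 144.
  Sigma^{-1} = (1/det) · [[d, -b], [-b, a]] = [[0.0625, 0],
 [0, 0.1111]].

Step 3 — form the quadratic (x - mu)^T · Sigma^{-1} · (x - mu):
  Sigma^{-1} · (x - mu) = (-0.125, 0.1111).
  (x - mu)^T · [Sigma^{-1} · (x - mu)] = (-2)·(-0.125) + (1)·(0.1111) = 0.3611.

Step 4 — take square root: d = √(0.3611) ≈ 0.6009.

d(x, mu) = √(0.3611) ≈ 0.6009


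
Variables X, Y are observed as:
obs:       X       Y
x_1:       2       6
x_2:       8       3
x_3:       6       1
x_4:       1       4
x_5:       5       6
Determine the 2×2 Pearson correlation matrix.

Step 1 — column means:
  mean(X) = (2 + 8 + 6 + 1 + 5) / 5 = 22/5 = 4.4
  mean(Y) = (6 + 3 + 1 + 4 + 6) / 5 = 20/5 = 4

Step 2 — sample variances and covariances s[i,j] = (1/(n-1)) · Σ_k (x_{k,i} - mean_i) · (x_{k,j} - mean_j), with n-1 = 4:
  s[X,X] = ((-2.4)·(-2.4) + (3.6)·(3.6) + (1.6)·(1.6) + (-3.4)·(-3.4) + (0.6)·(0.6)) / 4 = 33.2/4 = 8.3
  s[X,Y] = ((-2.4)·(2) + (3.6)·(-1) + (1.6)·(-3) + (-3.4)·(0) + (0.6)·(2)) / 4 = -12/4 = -3
  s[Y,Y] = ((2)·(2) + (-1)·(-1) + (-3)·(-3) + (0)·(0) + (2)·(2)) / 4 = 18/4 = 4.5
  Sample standard deviations s_i = √(s[i,i]):
  s(X) = √(8.3) = 2.881
  s(Y) = √(4.5) = 2.1213

Step 3 — r_{ij} = s_{ij} / (s_i · s_j):
  r[X,X] = 1 (diagonal).
  r[X,Y] = -3 / (2.881 · 2.1213) = -3 / 6.1115 = -0.4909
  r[Y,Y] = 1 (diagonal).

R is symmetric with unit diagonal. Assembling:

R = [[1, -0.4909],
 [-0.4909, 1]]


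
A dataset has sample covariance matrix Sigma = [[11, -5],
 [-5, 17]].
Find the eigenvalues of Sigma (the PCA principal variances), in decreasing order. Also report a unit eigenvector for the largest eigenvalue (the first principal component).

Step 1 — characteristic polynomial of 2×2 Sigma:
  det(Sigma - λI) = λ² - trace · λ + det = 0.
  trace = 11 + 17 = 28, det = 11·17 - (-5)² = 162.
Step 2 — discriminant:
  Δ = trace² - 4·det = 784 - 648 = 136.
Step 3 — eigenvalues:
  λ = (trace ± √Δ)/2 = (28 ± 11.6619)/2,
  λ_1 = 19.831,  λ_2 = 8.169.

Step 4 — unit eigenvector for λ_1: solve (Sigma - λ_1 I)v = 0. First row:
  (11 - 19.831)·v_x + (-5)·v_y = 0, i.e. (-8.831)·v_x + (-5)·v_y = 0,
  so v ∝ (b, λ_1 - a) = (-5, 8.831); multiply by -1 so the first entry is positive: u = (5, -8.831).
  ||u|| = √((5)² + (-8.831)²) = √(102.9857) ≈ 10.1482,
  v_1 = u/||u|| ≈ (0.4927, -0.8702) (||v_1|| = 1).

λ_1 = 19.831,  λ_2 = 8.169;  v_1 ≈ (0.4927, -0.8702)


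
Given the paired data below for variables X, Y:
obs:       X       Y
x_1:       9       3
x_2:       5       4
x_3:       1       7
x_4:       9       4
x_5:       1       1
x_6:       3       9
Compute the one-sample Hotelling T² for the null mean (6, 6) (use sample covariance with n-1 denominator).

Step 1 — sample mean vector:
  mean(X) = (9 + 5 + 1 + 9 + 1 + 3) / 6 = 28/6 = 4.6667
  mean(Y) = (3 + 4 + 7 + 4 + 1 + 9) / 6 = 28/6 = 4.6667
  x̄ = (4.6667, 4.6667),  deviation x̄ - mu_0 = (4.6667, 4.6667) - (6, 6) = (-1.3333, -1.3333).

Step 2 — sample covariance matrix, S[i,j] = (1/(n-1)) · Σ_k (x_{k,i} - mean_i) · (x_{k,j} - mean_j), divisor n-1 = 5:
  S[X,X] = ((4.3333)·(4.3333) + (0.3333)·(0.3333) + (-3.6667)·(-3.6667) + (4.3333)·(4.3333) + (-3.6667)·(-3.6667) + (-1.6667)·(-1.6667)) / 5 = 67.3333/5 = 13.4667
  S[X,Y] = ((4.3333)·(-1.6667) + (0.3333)·(-0.6667) + (-3.6667)·(2.3333) + (4.3333)·(-0.6667) + (-3.6667)·(-3.6667) + (-1.6667)·(4.3333)) / 5 = -12.6667/5 = -2.5333
  S[Y,Y] = ((-1.6667)·(-1.6667) + (-0.6667)·(-0.6667) + (2.3333)·(2.3333) + (-0.6667)·(-0.6667) + (-3.6667)·(-3.6667) + (4.3333)·(4.3333)) / 5 = 41.3333/5 = 8.2667
  S = [[13.4667, -2.5333],
 [-2.5333, 8.2667]].

Step 3 — invert S. det(S) = 13.4667·8.2667 - (-2.5333)² = 104.9067.
  S^{-1} = (1/det) · [[d, -b], [-b, a]] = [[0.0788, 0.0241],
 [0.0241, 0.1284]].

Step 4 — quadratic form (x̄ - mu_0)^T · S^{-1} · (x̄ - mu_0):
  S^{-1} · (x̄ - mu_0) = (-0.1373, -0.2034),
  (x̄ - mu_0)^T · [...] = (-1.3333)·(-0.1373) + (-1.3333)·(-0.2034) = 0.4542.

Step 5 — scale by n: T² = 6 · 0.4542 = 2.725.

T² ≈ 2.725


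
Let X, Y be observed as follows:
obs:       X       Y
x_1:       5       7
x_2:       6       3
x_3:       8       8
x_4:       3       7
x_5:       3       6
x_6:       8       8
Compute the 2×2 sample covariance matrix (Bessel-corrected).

Step 1 — column means:
  mean(X) = (5 + 6 + 8 + 3 + 3 + 8) / 6 = 33/6 = 5.5
  mean(Y) = (7 + 3 + 8 + 7 + 6 + 8) / 6 = 39/6 = 6.5

Step 2 — sample covariance S[i,j] = (1/(n-1)) · Σ_k (x_{k,i} - mean_i) · (x_{k,j} - mean_j), with n-1 = 5.
  S[X,X] = ((-0.5)·(-0.5) + (0.5)·(0.5) + (2.5)·(2.5) + (-2.5)·(-2.5) + (-2.5)·(-2.5) + (2.5)·(2.5)) / 5 = 25.5/5 = 5.1
  S[X,Y] = ((-0.5)·(0.5) + (0.5)·(-3.5) + (2.5)·(1.5) + (-2.5)·(0.5) + (-2.5)·(-0.5) + (2.5)·(1.5)) / 5 = 5.5/5 = 1.1
  S[Y,Y] = ((0.5)·(0.5) + (-3.5)·(-3.5) + (1.5)·(1.5) + (0.5)·(0.5) + (-0.5)·(-0.5) + (1.5)·(1.5)) / 5 = 17.5/5 = 3.5

S is symmetric (S[j,i] = S[i,j]). Assembling:

S = [[5.1, 1.1],
 [1.1, 3.5]]


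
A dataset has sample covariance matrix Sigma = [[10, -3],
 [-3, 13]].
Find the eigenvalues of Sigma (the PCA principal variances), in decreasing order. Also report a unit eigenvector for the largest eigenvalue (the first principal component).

Step 1 — characteristic polynomial of 2×2 Sigma:
  det(Sigma - λI) = λ² - trace · λ + det = 0.
  trace = 10 + 13 = 23, det = 10·13 - (-3)² = 121.
Step 2 — discriminant:
  Δ = trace² - 4·det = 529 - 484 = 45.
Step 3 — eigenvalues:
  λ = (trace ± √Δ)/2 = (23 ± 6.7082)/2,
  λ_1 = 14.8541,  λ_2 = 8.1459.

Step 4 — unit eigenvector for λ_1: solve (Sigma - λ_1 I)v = 0. First row:
  (10 - 14.8541)·v_x + (-3)·v_y = 0, i.e. (-4.8541)·v_x + (-3)·v_y = 0,
  so v ∝ (b, λ_1 - a) = (-3, 4.8541); multiply by -1 so the first entry is positive: u = (3, -4.8541).
  ||u|| = √((3)² + (-4.8541)²) = √(32.5623) ≈ 5.7063,
  v_1 = u/||u|| ≈ (0.5257, -0.8507) (||v_1|| = 1).

λ_1 = 14.8541,  λ_2 = 8.1459;  v_1 ≈ (0.5257, -0.8507)


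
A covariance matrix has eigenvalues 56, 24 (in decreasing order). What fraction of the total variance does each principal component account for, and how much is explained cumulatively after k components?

Step 1 — total variance = trace(Sigma) = Σ λ_i = 56 + 24 = 80.

Step 2 — fraction explained by component i = λ_i / Σ λ:
  PC1: 56/80 = 0.7
  PC2: 24/80 = 0.3

Step 3 — cumulative fraction after k components = (λ_1 + ... + λ_k) / Σ λ:
  k = 1: 56/80 = 0.7
  k = 2: (56 + 24)/80 = 80/80 = 1

Summary (fraction, with percent):

explained: PC1 0.7 (70%), PC2 0.3 (30%);  cumulative: 0.7, 1


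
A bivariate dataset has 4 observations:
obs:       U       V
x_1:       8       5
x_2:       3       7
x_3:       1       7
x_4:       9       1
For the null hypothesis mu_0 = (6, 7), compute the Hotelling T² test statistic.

Step 1 — sample mean vector:
  mean(U) = (8 + 3 + 1 + 9) / 4 = 21/4 = 5.25
  mean(V) = (5 + 7 + 7 + 1) / 4 = 20/4 = 5
  x̄ = (5.25, 5),  deviation x̄ - mu_0 = (5.25, 5) - (6, 7) = (-0.75, -2).

Step 2 — sample covariance matrix, S[i,j] = (1/(n-1)) · Σ_k (x_{k,i} - mean_i) · (x_{k,j} - mean_j), divisor n-1 = 3:
  S[U,U] = ((2.75)·(2.75) + (-2.25)·(-2.25) + (-4.25)·(-4.25) + (3.75)·(3.75)) / 3 = 44.75/3 = 14.9167
  S[U,V] = ((2.75)·(0) + (-2.25)·(2) + (-4.25)·(2) + (3.75)·(-4)) / 3 = -28/3 = -9.3333
  S[V,V] = ((0)·(0) + (2)·(2) + (2)·(2) + (-4)·(-4)) / 3 = 24/3 = 8
  S = [[14.9167, -9.3333],
 [-9.3333, 8]].

Step 3 — invert S. det(S) = 14.9167·8 - (-9.3333)² = 32.2222.
  S^{-1} = (1/det) · [[d, -b], [-b, a]] = [[0.2483, 0.2897],
 [0.2897, 0.4629]].

Step 4 — quadratic form (x̄ - mu_0)^T · S^{-1} · (x̄ - mu_0):
  S^{-1} · (x̄ - mu_0) = (-0.7655, -1.1431),
  (x̄ - mu_0)^T · [...] = (-0.75)·(-0.7655) + (-2)·(-1.1431) = 2.8603.

Step 5 — scale by n: T² = 4 · 2.8603 = 11.4414.

T² ≈ 11.4414


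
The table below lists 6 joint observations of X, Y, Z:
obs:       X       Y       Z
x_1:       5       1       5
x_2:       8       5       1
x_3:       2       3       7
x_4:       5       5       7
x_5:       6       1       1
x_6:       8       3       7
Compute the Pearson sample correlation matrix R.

Step 1 — column means:
  mean(X) = (5 + 8 + 2 + 5 + 6 + 8) / 6 = 34/6 = 5.6667
  mean(Y) = (1 + 5 + 3 + 5 + 1 + 3) / 6 = 18/6 = 3
  mean(Z) = (5 + 1 + 7 + 7 + 1 + 7) / 6 = 28/6 = 4.6667

Step 2 — sample variances and covariances s[i,j] = (1/(n-1)) · Σ_k (x_{k,i} - mean_i) · (x_{k,j} - mean_j), with n-1 = 5:
  s[X,X] = ((-0.6667)·(-0.6667) + (2.3333)·(2.3333) + (-3.6667)·(-3.6667) + (-0.6667)·(-0.6667) + (0.3333)·(0.3333) + (2.3333)·(2.3333)) / 5 = 25.3333/5 = 5.0667
  s[X,Y] = ((-0.6667)·(-2) + (2.3333)·(2) + (-3.6667)·(0) + (-0.6667)·(2) + (0.3333)·(-2) + (2.3333)·(0)) / 5 = 4/5 = 0.8
  s[X,Z] = ((-0.6667)·(0.3333) + (2.3333)·(-3.6667) + (-3.6667)·(2.3333) + (-0.6667)·(2.3333) + (0.3333)·(-3.6667) + (2.3333)·(2.3333)) / 5 = -14.6667/5 = -2.9333
  s[Y,Y] = ((-2)·(-2) + (2)·(2) + (0)·(0) + (2)·(2) + (-2)·(-2) + (0)·(0)) / 5 = 16/5 = 3.2
  s[Y,Z] = ((-2)·(0.3333) + (2)·(-3.6667) + (0)·(2.3333) + (2)·(2.3333) + (-2)·(-3.6667) + (0)·(2.3333)) / 5 = 4/5 = 0.8
  s[Z,Z] = ((0.3333)·(0.3333) + (-3.6667)·(-3.6667) + (2.3333)·(2.3333) + (2.3333)·(2.3333) + (-3.6667)·(-3.6667) + (2.3333)·(2.3333)) / 5 = 43.3333/5 = 8.6667
  Sample standard deviations s_i = √(s[i,i]):
  s(X) = √(5.0667) = 2.2509
  s(Y) = √(3.2) = 1.7889
  s(Z) = √(8.6667) = 2.9439

Step 3 — r_{ij} = s_{ij} / (s_i · s_j):
  r[X,X] = 1 (diagonal).
  r[X,Y] = 0.8 / (2.2509 · 1.7889) = 0.8 / 4.0266 = 0.1987
  r[X,Z] = -2.9333 / (2.2509 · 2.9439) = -2.9333 / 6.6265 = -0.4427
  r[Y,Y] = 1 (diagonal).
  r[Y,Z] = 0.8 / (1.7889 · 2.9439) = 0.8 / 5.2662 = 0.1519
  r[Z,Z] = 1 (diagonal).

R is symmetric with unit diagonal. Assembling:

R = [[1, 0.1987, -0.4427],
 [0.1987, 1, 0.1519],
 [-0.4427, 0.1519, 1]]


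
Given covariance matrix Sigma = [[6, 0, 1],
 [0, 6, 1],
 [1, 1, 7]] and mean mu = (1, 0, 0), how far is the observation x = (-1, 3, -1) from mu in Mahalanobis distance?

Step 1 — centre the observation: (x - mu) = (-2, 3, -1).

Step 2 — invert Sigma (cofactor / det for 3×3, or solve directly):
  Sigma^{-1} = [[0.1708, 0.0042, -0.025],
 [0.0042, 0.1708, -0.025],
 [-0.025, -0.025, 0.15]].

Step 3 — form the quadratic (x - mu)^T · Sigma^{-1} · (x - mu):
  Sigma^{-1} · (x - mu) = (-0.3042, 0.5292, -0.175).
  (x - mu)^T · [Sigma^{-1} · (x - mu)] = (-2)·(-0.3042) + (3)·(0.5292) + (-1)·(-0.175) = 2.3708.

Step 4 — take square root: d = √(2.3708) ≈ 1.5398.

d(x, mu) = √(2.3708) ≈ 1.5398


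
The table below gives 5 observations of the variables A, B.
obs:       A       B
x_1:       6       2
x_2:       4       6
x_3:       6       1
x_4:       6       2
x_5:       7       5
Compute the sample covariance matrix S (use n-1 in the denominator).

Step 1 — column means:
  mean(A) = (6 + 4 + 6 + 6 + 7) / 5 = 29/5 = 5.8
  mean(B) = (2 + 6 + 1 + 2 + 5) / 5 = 16/5 = 3.2

Step 2 — sample covariance S[i,j] = (1/(n-1)) · Σ_k (x_{k,i} - mean_i) · (x_{k,j} - mean_j), with n-1 = 4.
  S[A,A] = ((0.2)·(0.2) + (-1.8)·(-1.8) + (0.2)·(0.2) + (0.2)·(0.2) + (1.2)·(1.2)) / 4 = 4.8/4 = 1.2
  S[A,B] = ((0.2)·(-1.2) + (-1.8)·(2.8) + (0.2)·(-2.2) + (0.2)·(-1.2) + (1.2)·(1.8)) / 4 = -3.8/4 = -0.95
  S[B,B] = ((-1.2)·(-1.2) + (2.8)·(2.8) + (-2.2)·(-2.2) + (-1.2)·(-1.2) + (1.8)·(1.8)) / 4 = 18.8/4 = 4.7

S is symmetric (S[j,i] = S[i,j]). Assembling:

S = [[1.2, -0.95],
 [-0.95, 4.7]]


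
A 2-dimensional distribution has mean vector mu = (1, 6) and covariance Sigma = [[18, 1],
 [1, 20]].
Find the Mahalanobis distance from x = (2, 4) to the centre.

Step 1 — centre the observation: (x - mu) = (1, -2).

Step 2 — invert Sigma. det(Sigma) = 18·20 - (1)² = 359.
  Sigma^{-1} = (1/det) · [[d, -b], [-b, a]] = [[0.0557, -0.0028],
 [-0.0028, 0.0501]].

Step 3 — form the quadratic (x - mu)^T · Sigma^{-1} · (x - mu):
  Sigma^{-1} · (x - mu) = (0.0613, -0.1031).
  (x - mu)^T · [Sigma^{-1} · (x - mu)] = (1)·(0.0613) + (-2)·(-0.1031) = 0.2674.

Step 4 — take square root: d = √(0.2674) ≈ 0.5171.

d(x, mu) = √(0.2674) ≈ 0.5171


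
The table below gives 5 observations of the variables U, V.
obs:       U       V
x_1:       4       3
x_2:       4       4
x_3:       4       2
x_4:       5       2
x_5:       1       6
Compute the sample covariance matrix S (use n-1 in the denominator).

Step 1 — column means:
  mean(U) = (4 + 4 + 4 + 5 + 1) / 5 = 18/5 = 3.6
  mean(V) = (3 + 4 + 2 + 2 + 6) / 5 = 17/5 = 3.4

Step 2 — sample covariance S[i,j] = (1/(n-1)) · Σ_k (x_{k,i} - mean_i) · (x_{k,j} - mean_j), with n-1 = 4.
  S[U,U] = ((0.4)·(0.4) + (0.4)·(0.4) + (0.4)·(0.4) + (1.4)·(1.4) + (-2.6)·(-2.6)) / 4 = 9.2/4 = 2.3
  S[U,V] = ((0.4)·(-0.4) + (0.4)·(0.6) + (0.4)·(-1.4) + (1.4)·(-1.4) + (-2.6)·(2.6)) / 4 = -9.2/4 = -2.3
  S[V,V] = ((-0.4)·(-0.4) + (0.6)·(0.6) + (-1.4)·(-1.4) + (-1.4)·(-1.4) + (2.6)·(2.6)) / 4 = 11.2/4 = 2.8

S is symmetric (S[j,i] = S[i,j]). Assembling:

S = [[2.3, -2.3],
 [-2.3, 2.8]]
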